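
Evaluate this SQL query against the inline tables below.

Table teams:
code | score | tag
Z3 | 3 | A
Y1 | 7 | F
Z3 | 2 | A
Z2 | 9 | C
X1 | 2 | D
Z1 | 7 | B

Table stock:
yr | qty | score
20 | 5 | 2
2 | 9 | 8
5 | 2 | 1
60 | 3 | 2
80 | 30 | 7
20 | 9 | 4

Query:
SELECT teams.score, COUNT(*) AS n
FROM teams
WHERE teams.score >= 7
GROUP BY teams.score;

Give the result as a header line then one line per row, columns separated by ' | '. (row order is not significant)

After WHERE (3 rows):
teams.code | teams.score | teams.tag
Y1 | 7 | F
Z2 | 9 | C
Z1 | 7 | B
After GROUP BY (2 rows):
teams.score | n
7 | 2
9 | 1

== RESULT ==
teams.score | n
7 | 2
9 | 1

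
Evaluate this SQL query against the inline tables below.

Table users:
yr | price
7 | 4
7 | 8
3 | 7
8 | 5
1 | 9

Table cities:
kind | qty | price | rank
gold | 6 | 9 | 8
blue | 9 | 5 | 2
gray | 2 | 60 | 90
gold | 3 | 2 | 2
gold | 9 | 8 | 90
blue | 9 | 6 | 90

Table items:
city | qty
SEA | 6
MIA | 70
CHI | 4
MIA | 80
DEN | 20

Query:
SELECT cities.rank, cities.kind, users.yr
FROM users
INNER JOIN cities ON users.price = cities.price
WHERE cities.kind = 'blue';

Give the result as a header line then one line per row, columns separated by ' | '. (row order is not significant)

== RESULT ==
cities.rank | cities.kind | users.yr
2 | blue | 8

Derivation:
After JOIN cities (3 rows):
users.yr | users.price | cities.kind | cities.qty | cities.price | cities.rank
7 | 8 | gold | 9 | 8 | 90
8 | 5 | blue | 9 | 5 | 2
1 | 9 | gold | 6 | 9 | 8
After WHERE (1 rows):
users.yr | users.price | cities.kind | cities.qty | cities.price | cities.rank
8 | 5 | blue | 9 | 5 | 2
After SELECT (1 rows):
cities.rank | cities.kind | users.yr
2 | blue | 8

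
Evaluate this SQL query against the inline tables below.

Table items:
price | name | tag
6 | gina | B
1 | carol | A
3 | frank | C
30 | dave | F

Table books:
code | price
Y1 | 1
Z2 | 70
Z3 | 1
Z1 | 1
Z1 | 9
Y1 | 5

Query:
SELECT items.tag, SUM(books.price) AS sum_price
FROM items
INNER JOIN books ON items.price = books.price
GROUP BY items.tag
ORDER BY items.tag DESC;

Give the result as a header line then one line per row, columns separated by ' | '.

== RESULT ==
items.tag | sum_price
A | 3

Derivation:
After JOIN books (3 rows):
items.price | items.name | items.tag | books.code | books.price
1 | carol | A | Y1 | 1
1 | carol | A | Z3 | 1
1 | carol | A | Z1 | 1
After GROUP BY (1 rows):
items.tag | sum_price
A | 3
After ORDER BY (1 rows):
items.tag | sum_price
A | 3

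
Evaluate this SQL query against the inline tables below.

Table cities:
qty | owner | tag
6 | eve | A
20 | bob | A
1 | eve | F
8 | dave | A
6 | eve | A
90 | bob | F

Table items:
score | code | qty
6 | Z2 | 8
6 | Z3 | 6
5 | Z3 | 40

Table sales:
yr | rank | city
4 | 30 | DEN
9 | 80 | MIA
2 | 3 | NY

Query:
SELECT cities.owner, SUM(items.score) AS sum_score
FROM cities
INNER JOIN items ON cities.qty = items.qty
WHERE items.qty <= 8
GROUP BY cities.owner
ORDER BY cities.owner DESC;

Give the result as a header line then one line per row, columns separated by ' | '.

== RESULT ==
cities.owner | sum_score
eve | 12
dave | 6

Derivation:
After JOIN items (3 rows):
cities.qty | cities.owner | cities.tag | items.score | items.code | items.qty
6 | eve | A | 6 | Z3 | 6
8 | dave | A | 6 | Z2 | 8
6 | eve | A | 6 | Z3 | 6
After WHERE (3 rows):
cities.qty | cities.owner | cities.tag | items.score | items.code | items.qty
6 | eve | A | 6 | Z3 | 6
8 | dave | A | 6 | Z2 | 8
6 | eve | A | 6 | Z3 | 6
After GROUP BY (2 rows):
cities.owner | sum_score
eve | 12
dave | 6
After ORDER BY (2 rows):
cities.owner | sum_score
eve | 12
dave | 6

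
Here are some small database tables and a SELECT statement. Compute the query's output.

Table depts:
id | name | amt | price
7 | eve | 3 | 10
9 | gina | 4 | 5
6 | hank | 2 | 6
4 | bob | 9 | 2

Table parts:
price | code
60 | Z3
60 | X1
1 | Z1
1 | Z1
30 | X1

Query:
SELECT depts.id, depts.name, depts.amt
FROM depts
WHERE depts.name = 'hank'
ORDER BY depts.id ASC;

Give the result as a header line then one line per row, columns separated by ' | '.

After WHERE (1 rows):
depts.id | depts.name | depts.amt | depts.price
6 | hank | 2 | 6
After SELECT (1 rows):
depts.id | depts.name | depts.amt
6 | hank | 2
After ORDER BY (1 rows):
depts.id | depts.name | depts.amt
6 | hank | 2

== RESULT ==
depts.id | depts.name | depts.amt
6 | hank | 2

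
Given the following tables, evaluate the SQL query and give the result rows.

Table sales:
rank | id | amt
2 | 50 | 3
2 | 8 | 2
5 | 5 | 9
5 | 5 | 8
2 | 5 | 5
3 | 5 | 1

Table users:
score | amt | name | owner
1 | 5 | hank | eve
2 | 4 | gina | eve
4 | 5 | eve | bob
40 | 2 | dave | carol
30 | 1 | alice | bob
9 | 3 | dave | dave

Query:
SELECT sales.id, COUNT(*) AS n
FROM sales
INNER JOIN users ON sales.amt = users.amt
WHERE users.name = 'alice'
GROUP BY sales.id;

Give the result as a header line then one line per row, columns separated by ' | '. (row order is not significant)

== RESULT ==
sales.id | n
5 | 1

Derivation:
After JOIN users (5 rows):
sales.rank | sales.id | sales.amt | users.score | users.amt | users.name | users.owner
2 | 50 | 3 | 9 | 3 | dave | dave
2 | 8 | 2 | 40 | 2 | dave | carol
2 | 5 | 5 | 1 | 5 | hank | eve
2 | 5 | 5 | 4 | 5 | eve | bob
3 | 5 | 1 | 30 | 1 | alice | bob
After WHERE (1 rows):
sales.rank | sales.id | sales.amt | users.score | users.amt | users.name | users.owner
3 | 5 | 1 | 30 | 1 | alice | bob
After GROUP BY (1 rows):
sales.id | n
5 | 1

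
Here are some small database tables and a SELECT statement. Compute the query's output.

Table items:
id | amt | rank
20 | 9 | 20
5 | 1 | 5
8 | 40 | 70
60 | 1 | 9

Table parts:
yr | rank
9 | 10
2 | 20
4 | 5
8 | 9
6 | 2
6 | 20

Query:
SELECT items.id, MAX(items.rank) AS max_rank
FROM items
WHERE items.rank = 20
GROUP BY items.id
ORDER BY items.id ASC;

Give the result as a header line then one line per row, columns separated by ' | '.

== RESULT ==
items.id | max_rank
20 | 20

Derivation:
After WHERE (1 rows):
items.id | items.amt | items.rank
20 | 9 | 20
After GROUP BY (1 rows):
items.id | max_rank
20 | 20
After ORDER BY (1 rows):
items.id | max_rank
20 | 20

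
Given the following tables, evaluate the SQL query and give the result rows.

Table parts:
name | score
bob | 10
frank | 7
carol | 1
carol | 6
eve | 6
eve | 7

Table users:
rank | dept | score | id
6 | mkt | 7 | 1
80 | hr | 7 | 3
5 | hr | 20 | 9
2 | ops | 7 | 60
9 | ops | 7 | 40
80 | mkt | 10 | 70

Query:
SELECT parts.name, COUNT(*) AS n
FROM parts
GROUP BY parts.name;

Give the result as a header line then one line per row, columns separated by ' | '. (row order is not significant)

After GROUP BY (4 rows):
parts.name | n
bob | 1
frank | 1
carol | 2
eve | 2

== RESULT ==
parts.name | n
bob | 1
frank | 1
carol | 2
eve | 2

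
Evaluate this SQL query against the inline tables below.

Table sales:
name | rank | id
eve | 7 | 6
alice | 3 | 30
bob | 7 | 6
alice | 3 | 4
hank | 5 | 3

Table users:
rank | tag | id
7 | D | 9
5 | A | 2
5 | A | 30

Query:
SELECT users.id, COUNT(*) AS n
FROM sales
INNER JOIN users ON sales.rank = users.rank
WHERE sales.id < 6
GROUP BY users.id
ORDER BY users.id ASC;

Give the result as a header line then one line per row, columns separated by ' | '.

After JOIN users (4 rows):
sales.name | sales.rank | sales.id | users.rank | users.tag | users.id
eve | 7 | 6 | 7 | D | 9
bob | 7 | 6 | 7 | D | 9
hank | 5 | 3 | 5 | A | 2
hank | 5 | 3 | 5 | A | 30
After WHERE (2 rows):
sales.name | sales.rank | sales.id | users.rank | users.tag | users.id
hank | 5 | 3 | 5 | A | 2
hank | 5 | 3 | 5 | A | 30
After GROUP BY (2 rows):
users.id | n
2 | 1
30 | 1
After ORDER BY (2 rows):
users.id | n
2 | 1
30 | 1

== RESULT ==
users.id | n
2 | 1
30 | 1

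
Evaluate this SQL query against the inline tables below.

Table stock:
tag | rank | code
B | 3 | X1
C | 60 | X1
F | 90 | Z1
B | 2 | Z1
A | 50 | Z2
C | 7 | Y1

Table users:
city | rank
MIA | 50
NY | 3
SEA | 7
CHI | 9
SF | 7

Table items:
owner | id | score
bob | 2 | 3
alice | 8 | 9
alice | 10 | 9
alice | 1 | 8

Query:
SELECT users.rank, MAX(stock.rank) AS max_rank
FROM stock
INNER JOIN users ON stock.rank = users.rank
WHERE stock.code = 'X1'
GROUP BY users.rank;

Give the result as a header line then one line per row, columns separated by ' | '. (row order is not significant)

== RESULT ==
users.rank | max_rank
3 | 3

Derivation:
After JOIN users (4 rows):
stock.tag | stock.rank | stock.code | users.city | users.rank
B | 3 | X1 | NY | 3
A | 50 | Z2 | MIA | 50
C | 7 | Y1 | SEA | 7
C | 7 | Y1 | SF | 7
After WHERE (1 rows):
stock.tag | stock.rank | stock.code | users.city | users.rank
B | 3 | X1 | NY | 3
After GROUP BY (1 rows):
users.rank | max_rank
3 | 3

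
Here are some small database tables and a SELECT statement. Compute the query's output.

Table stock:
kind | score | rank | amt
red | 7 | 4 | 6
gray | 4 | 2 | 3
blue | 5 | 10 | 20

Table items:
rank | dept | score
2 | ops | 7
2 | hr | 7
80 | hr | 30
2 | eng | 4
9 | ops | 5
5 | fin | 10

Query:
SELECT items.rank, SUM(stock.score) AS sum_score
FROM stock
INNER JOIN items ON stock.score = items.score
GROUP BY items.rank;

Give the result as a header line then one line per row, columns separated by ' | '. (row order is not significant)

After JOIN items (4 rows):
stock.kind | stock.score | stock.rank | stock.amt | items.rank | items.dept | items.score
red | 7 | 4 | 6 | 2 | ops | 7
red | 7 | 4 | 6 | 2 | hr | 7
gray | 4 | 2 | 3 | 2 | eng | 4
blue | 5 | 10 | 20 | 9 | ops | 5
After GROUP BY (2 rows):
items.rank | sum_score
2 | 18
9 | 5

== RESULT ==
items.rank | sum_score
2 | 18
9 | 5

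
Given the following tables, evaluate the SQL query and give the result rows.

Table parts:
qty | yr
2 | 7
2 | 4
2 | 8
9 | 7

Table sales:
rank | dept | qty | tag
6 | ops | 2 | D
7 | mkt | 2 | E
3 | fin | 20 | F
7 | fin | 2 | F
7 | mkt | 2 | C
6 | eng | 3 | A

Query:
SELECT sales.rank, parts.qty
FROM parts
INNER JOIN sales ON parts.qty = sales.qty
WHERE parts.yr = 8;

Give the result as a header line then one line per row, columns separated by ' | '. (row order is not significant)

== RESULT ==
sales.rank | parts.qty
6 | 2
7 | 2
7 | 2
7 | 2

Derivation:
After JOIN sales (12 rows):
parts.qty | parts.yr | sales.rank | sales.dept | sales.qty | sales.tag
2 | 7 | 6 | ops | 2 | D
2 | 7 | 7 | mkt | 2 | E
2 | 7 | 7 | fin | 2 | F
2 | 7 | 7 | mkt | 2 | C
2 | 4 | 6 | ops | 2 | D
2 | 4 | 7 | mkt | 2 | E
2 | 4 | 7 | fin | 2 | F
2 | 4 | 7 | mkt | 2 | C
2 | 8 | 6 | ops | 2 | D
2 | 8 | 7 | mkt | 2 | E
2 | 8 | 7 | fin | 2 | F
2 | 8 | 7 | mkt | 2 | C
After WHERE (4 rows):
parts.qty | parts.yr | sales.rank | sales.dept | sales.qty | sales.tag
2 | 8 | 6 | ops | 2 | D
2 | 8 | 7 | mkt | 2 | E
2 | 8 | 7 | fin | 2 | F
2 | 8 | 7 | mkt | 2 | C
After SELECT (4 rows):
sales.rank | parts.qty
6 | 2
7 | 2
7 | 2
7 | 2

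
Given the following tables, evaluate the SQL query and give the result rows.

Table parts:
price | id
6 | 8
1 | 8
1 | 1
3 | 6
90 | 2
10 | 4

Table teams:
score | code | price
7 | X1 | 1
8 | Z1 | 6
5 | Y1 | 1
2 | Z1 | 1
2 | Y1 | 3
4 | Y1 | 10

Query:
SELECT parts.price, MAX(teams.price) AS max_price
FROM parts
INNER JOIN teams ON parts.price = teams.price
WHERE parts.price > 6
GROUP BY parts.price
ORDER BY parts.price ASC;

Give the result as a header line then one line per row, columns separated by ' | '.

After JOIN teams (9 rows):
parts.price | parts.id | teams.score | teams.code | teams.price
6 | 8 | 8 | Z1 | 6
1 | 8 | 7 | X1 | 1
1 | 8 | 5 | Y1 | 1
1 | 8 | 2 | Z1 | 1
1 | 1 | 7 | X1 | 1
1 | 1 | 5 | Y1 | 1
1 | 1 | 2 | Z1 | 1
3 | 6 | 2 | Y1 | 3
10 | 4 | 4 | Y1 | 10
After WHERE (1 rows):
parts.price | parts.id | teams.score | teams.code | teams.price
10 | 4 | 4 | Y1 | 10
After GROUP BY (1 rows):
parts.price | max_price
10 | 10
After ORDER BY (1 rows):
parts.price | max_price
10 | 10

== RESULT ==
parts.price | max_price
10 | 10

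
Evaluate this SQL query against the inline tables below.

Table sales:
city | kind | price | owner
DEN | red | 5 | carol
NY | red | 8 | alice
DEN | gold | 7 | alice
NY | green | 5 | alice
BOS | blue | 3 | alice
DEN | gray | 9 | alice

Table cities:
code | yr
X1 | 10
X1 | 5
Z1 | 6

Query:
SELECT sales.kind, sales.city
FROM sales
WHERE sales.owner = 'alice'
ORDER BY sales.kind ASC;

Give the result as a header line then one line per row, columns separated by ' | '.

After WHERE (5 rows):
sales.city | sales.kind | sales.price | sales.owner
NY | red | 8 | alice
DEN | gold | 7 | alice
NY | green | 5 | alice
BOS | blue | 3 | alice
DEN | gray | 9 | alice
After SELECT (5 rows):
sales.kind | sales.city
red | NY
gold | DEN
green | NY
blue | BOS
gray | DEN
After ORDER BY (5 rows):
sales.kind | sales.city
blue | BOS
gold | DEN
gray | DEN
green | NY
red | NY

== RESULT ==
sales.kind | sales.city
blue | BOS
gold | DEN
gray | DEN
green | NY
red | NY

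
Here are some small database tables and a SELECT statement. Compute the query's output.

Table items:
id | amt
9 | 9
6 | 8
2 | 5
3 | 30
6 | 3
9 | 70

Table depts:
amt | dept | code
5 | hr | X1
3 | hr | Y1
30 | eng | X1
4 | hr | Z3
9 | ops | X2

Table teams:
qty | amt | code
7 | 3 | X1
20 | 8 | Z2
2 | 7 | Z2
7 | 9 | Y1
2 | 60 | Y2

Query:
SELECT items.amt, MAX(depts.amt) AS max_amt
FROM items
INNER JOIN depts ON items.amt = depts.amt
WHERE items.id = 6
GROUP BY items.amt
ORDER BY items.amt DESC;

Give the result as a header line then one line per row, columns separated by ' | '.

== RESULT ==
items.amt | max_amt
3 | 3

Derivation:
After JOIN depts (4 rows):
items.id | items.amt | depts.amt | depts.dept | depts.code
9 | 9 | 9 | ops | X2
2 | 5 | 5 | hr | X1
3 | 30 | 30 | eng | X1
6 | 3 | 3 | hr | Y1
After WHERE (1 rows):
items.id | items.amt | depts.amt | depts.dept | depts.code
6 | 3 | 3 | hr | Y1
After GROUP BY (1 rows):
items.amt | max_amt
3 | 3
After ORDER BY (1 rows):
items.amt | max_amt
3 | 3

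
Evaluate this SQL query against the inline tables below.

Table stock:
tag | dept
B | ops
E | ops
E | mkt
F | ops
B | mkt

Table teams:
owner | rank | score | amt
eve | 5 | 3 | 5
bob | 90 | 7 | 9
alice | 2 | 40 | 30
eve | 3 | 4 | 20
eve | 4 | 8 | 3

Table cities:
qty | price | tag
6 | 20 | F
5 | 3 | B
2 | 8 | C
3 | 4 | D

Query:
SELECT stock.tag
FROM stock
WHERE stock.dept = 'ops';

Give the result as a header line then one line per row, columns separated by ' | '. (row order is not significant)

After WHERE (3 rows):
stock.tag | stock.dept
B | ops
E | ops
F | ops
After SELECT (3 rows):
stock.tag
B
E
F

== RESULT ==
stock.tag
B
E
F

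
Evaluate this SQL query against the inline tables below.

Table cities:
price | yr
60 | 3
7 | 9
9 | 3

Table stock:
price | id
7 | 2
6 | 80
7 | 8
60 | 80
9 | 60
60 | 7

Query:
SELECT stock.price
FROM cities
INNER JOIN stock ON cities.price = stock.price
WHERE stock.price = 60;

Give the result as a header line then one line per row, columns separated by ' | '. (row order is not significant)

== RESULT ==
stock.price
60
60

Derivation:
After JOIN stock (5 rows):
cities.price | cities.yr | stock.price | stock.id
60 | 3 | 60 | 80
60 | 3 | 60 | 7
7 | 9 | 7 | 2
7 | 9 | 7 | 8
9 | 3 | 9 | 60
After WHERE (2 rows):
cities.price | cities.yr | stock.price | stock.id
60 | 3 | 60 | 80
60 | 3 | 60 | 7
After SELECT (2 rows):
stock.price
60
60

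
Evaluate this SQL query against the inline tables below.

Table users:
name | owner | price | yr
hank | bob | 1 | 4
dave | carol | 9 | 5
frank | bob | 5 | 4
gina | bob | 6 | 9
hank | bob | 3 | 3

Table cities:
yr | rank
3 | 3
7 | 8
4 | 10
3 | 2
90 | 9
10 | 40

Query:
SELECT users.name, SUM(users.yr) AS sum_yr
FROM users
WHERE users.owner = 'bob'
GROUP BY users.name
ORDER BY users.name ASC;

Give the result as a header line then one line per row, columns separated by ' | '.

== RESULT ==
users.name | sum_yr
frank | 4
gina | 9
hank | 7

Derivation:
After WHERE (4 rows):
users.name | users.owner | users.price | users.yr
hank | bob | 1 | 4
frank | bob | 5 | 4
gina | bob | 6 | 9
hank | bob | 3 | 3
After GROUP BY (3 rows):
users.name | sum_yr
hank | 7
frank | 4
gina | 9
After ORDER BY (3 rows):
users.name | sum_yr
frank | 4
gina | 9
hank | 7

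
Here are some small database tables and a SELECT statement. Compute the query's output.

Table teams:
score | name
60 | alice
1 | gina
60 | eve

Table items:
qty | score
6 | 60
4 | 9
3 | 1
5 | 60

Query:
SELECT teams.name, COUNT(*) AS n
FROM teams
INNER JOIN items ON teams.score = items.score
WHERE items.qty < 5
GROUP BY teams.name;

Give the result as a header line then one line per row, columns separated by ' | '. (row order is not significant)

== RESULT ==
teams.name | n
gina | 1

Derivation:
After JOIN items (5 rows):
teams.score | teams.name | items.qty | items.score
60 | alice | 6 | 60
60 | alice | 5 | 60
1 | gina | 3 | 1
60 | eve | 6 | 60
60 | eve | 5 | 60
After WHERE (1 rows):
teams.score | teams.name | items.qty | items.score
1 | gina | 3 | 1
After GROUP BY (1 rows):
teams.name | n
gina | 1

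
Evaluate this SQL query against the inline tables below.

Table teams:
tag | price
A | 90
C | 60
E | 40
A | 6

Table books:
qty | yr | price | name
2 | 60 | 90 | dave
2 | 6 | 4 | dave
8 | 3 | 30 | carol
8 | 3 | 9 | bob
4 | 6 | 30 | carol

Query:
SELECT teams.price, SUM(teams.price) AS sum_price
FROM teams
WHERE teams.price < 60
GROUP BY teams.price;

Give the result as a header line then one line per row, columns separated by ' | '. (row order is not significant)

After WHERE (2 rows):
teams.tag | teams.price
E | 40
A | 6
After GROUP BY (2 rows):
teams.price | sum_price
40 | 40
6 | 6

== RESULT ==
teams.price | sum_price
40 | 40
6 | 6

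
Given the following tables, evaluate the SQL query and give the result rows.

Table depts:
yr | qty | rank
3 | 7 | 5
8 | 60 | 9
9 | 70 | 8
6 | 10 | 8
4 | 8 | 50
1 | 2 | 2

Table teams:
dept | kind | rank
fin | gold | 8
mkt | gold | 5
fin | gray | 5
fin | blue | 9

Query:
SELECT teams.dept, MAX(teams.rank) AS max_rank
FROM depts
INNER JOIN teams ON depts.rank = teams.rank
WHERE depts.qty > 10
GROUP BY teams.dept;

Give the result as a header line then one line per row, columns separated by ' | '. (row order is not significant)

== RESULT ==
teams.dept | max_rank
fin | 9

Derivation:
After JOIN teams (5 rows):
depts.yr | depts.qty | depts.rank | teams.dept | teams.kind | teams.rank
3 | 7 | 5 | mkt | gold | 5
3 | 7 | 5 | fin | gray | 5
8 | 60 | 9 | fin | blue | 9
9 | 70 | 8 | fin | gold | 8
6 | 10 | 8 | fin | gold | 8
After WHERE (2 rows):
depts.yr | depts.qty | depts.rank | teams.dept | teams.kind | teams.rank
8 | 60 | 9 | fin | blue | 9
9 | 70 | 8 | fin | gold | 8
After GROUP BY (1 rows):
teams.dept | max_rank
fin | 9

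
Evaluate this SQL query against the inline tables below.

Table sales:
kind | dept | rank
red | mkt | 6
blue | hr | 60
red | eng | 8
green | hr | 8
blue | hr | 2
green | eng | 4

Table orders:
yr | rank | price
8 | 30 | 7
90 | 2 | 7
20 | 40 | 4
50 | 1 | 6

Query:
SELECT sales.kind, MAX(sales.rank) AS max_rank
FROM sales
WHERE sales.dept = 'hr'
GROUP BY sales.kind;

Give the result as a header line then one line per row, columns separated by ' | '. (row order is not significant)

After WHERE (3 rows):
sales.kind | sales.dept | sales.rank
blue | hr | 60
green | hr | 8
blue | hr | 2
After GROUP BY (2 rows):
sales.kind | max_rank
blue | 60
green | 8

== RESULT ==
sales.kind | max_rank
blue | 60
green | 8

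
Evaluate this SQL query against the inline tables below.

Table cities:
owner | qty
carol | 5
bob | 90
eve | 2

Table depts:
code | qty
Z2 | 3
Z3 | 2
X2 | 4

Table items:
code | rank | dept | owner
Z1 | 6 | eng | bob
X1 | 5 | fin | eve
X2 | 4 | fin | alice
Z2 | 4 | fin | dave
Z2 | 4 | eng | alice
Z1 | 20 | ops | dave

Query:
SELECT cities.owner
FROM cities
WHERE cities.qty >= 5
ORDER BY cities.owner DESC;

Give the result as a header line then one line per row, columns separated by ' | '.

After WHERE (2 rows):
cities.owner | cities.qty
carol | 5
bob | 90
After SELECT (2 rows):
cities.owner
carol
bob
After ORDER BY (2 rows):
cities.owner
carol
bob

== RESULT ==
cities.owner
carol
bob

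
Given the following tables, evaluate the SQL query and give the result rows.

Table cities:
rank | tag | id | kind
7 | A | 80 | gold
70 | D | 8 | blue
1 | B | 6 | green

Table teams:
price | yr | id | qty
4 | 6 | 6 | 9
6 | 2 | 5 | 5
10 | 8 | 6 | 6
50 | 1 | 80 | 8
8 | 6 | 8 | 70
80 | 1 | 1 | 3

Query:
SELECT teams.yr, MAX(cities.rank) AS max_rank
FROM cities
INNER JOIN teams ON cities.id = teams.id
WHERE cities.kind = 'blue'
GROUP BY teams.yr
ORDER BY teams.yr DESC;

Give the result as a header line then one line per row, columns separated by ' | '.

After JOIN teams (4 rows):
cities.rank | cities.tag | cities.id | cities.kind | teams.price | teams.yr | teams.id | teams.qty
7 | A | 80 | gold | 50 | 1 | 80 | 8
70 | D | 8 | blue | 8 | 6 | 8 | 70
1 | B | 6 | green | 4 | 6 | 6 | 9
1 | B | 6 | green | 10 | 8 | 6 | 6
After WHERE (1 rows):
cities.rank | cities.tag | cities.id | cities.kind | teams.price | teams.yr | teams.id | teams.qty
70 | D | 8 | blue | 8 | 6 | 8 | 70
After GROUP BY (1 rows):
teams.yr | max_rank
6 | 70
After ORDER BY (1 rows):
teams.yr | max_rank
6 | 70

== RESULT ==
teams.yr | max_rank
6 | 70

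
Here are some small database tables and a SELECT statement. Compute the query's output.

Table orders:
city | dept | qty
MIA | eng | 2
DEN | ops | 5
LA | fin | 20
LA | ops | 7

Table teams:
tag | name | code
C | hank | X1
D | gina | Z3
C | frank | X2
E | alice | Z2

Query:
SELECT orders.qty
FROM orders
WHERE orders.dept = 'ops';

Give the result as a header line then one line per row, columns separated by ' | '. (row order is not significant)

== RESULT ==
orders.qty
5
7

Derivation:
After WHERE (2 rows):
orders.city | orders.dept | orders.qty
DEN | ops | 5
LA | ops | 7
After SELECT (2 rows):
orders.qty
5
7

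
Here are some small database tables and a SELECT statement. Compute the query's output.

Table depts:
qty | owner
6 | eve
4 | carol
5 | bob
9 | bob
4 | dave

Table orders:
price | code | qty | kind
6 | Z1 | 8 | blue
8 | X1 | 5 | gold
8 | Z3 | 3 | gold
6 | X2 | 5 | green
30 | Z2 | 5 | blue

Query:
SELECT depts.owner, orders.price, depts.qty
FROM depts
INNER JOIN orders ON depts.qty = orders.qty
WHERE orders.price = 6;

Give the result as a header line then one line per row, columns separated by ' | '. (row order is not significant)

After JOIN orders (3 rows):
depts.qty | depts.owner | orders.price | orders.code | orders.qty | orders.kind
5 | bob | 8 | X1 | 5 | gold
5 | bob | 6 | X2 | 5 | green
5 | bob | 30 | Z2 | 5 | blue
After WHERE (1 rows):
depts.qty | depts.owner | orders.price | orders.code | orders.qty | orders.kind
5 | bob | 6 | X2 | 5 | green
After SELECT (1 rows):
depts.owner | orders.price | depts.qty
bob | 6 | 5

== RESULT ==
depts.owner | orders.price | depts.qty
bob | 6 | 5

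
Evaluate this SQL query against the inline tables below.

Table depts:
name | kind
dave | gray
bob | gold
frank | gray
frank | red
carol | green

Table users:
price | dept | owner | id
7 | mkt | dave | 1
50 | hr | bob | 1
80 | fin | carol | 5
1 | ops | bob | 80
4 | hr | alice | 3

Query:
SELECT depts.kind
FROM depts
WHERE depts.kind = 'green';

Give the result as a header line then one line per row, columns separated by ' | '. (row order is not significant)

== RESULT ==
depts.kind
green

Derivation:
After WHERE (1 rows):
depts.name | depts.kind
carol | green
After SELECT (1 rows):
depts.kind
green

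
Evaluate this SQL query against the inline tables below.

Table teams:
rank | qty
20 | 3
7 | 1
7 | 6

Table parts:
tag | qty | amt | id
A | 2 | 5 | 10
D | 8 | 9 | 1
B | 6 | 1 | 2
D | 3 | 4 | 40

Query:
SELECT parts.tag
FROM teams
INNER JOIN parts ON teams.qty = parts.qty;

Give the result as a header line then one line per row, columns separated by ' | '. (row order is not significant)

After JOIN parts (2 rows):
teams.rank | teams.qty | parts.tag | parts.qty | parts.amt | parts.id
20 | 3 | D | 3 | 4 | 40
7 | 6 | B | 6 | 1 | 2
After SELECT (2 rows):
parts.tag
D
B

== RESULT ==
parts.tag
D
B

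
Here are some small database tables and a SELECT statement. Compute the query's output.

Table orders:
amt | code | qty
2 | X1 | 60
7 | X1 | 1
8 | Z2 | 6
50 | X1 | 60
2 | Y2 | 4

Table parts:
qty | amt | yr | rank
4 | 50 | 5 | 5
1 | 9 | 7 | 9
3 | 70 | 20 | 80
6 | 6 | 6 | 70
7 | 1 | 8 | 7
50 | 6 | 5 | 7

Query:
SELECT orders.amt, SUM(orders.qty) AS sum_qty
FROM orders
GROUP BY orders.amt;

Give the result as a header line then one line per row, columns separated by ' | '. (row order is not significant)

== RESULT ==
orders.amt | sum_qty
2 | 64
7 | 1
8 | 6
50 | 60

Derivation:
After GROUP BY (4 rows):
orders.amt | sum_qty
2 | 64
7 | 1
8 | 6
50 | 60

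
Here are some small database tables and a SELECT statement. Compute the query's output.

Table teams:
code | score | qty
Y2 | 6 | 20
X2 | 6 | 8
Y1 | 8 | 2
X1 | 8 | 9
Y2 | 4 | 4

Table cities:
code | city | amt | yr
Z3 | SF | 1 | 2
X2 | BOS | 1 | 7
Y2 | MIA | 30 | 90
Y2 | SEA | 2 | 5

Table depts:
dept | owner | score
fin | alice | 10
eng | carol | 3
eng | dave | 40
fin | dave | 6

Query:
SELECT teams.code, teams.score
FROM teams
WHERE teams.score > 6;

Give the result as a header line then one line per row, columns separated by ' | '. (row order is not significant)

After WHERE (2 rows):
teams.code | teams.score | teams.qty
Y1 | 8 | 2
X1 | 8 | 9
After SELECT (2 rows):
teams.code | teams.score
Y1 | 8
X1 | 8

== RESULT ==
teams.code | teams.score
Y1 | 8
X1 | 8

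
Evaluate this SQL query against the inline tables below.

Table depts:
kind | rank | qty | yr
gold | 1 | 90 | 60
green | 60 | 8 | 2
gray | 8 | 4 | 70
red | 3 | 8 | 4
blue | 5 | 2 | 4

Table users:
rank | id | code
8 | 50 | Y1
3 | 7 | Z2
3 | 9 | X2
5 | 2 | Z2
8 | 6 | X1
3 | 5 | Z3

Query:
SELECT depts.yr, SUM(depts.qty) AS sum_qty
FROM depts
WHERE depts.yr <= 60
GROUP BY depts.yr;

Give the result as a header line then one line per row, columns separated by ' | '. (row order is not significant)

== RESULT ==
depts.yr | sum_qty
60 | 90
2 | 8
4 | 10

Derivation:
After WHERE (4 rows):
depts.kind | depts.rank | depts.qty | depts.yr
gold | 1 | 90 | 60
green | 60 | 8 | 2
red | 3 | 8 | 4
blue | 5 | 2 | 4
After GROUP BY (3 rows):
depts.yr | sum_qty
60 | 90
2 | 8
4 | 10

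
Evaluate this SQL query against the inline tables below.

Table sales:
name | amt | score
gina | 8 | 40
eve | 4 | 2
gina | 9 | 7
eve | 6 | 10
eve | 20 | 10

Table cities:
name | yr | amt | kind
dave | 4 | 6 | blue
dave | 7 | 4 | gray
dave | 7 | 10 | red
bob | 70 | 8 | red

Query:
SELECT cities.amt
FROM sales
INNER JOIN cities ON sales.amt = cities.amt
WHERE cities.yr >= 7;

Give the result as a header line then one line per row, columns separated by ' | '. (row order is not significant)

After JOIN cities (3 rows):
sales.name | sales.amt | sales.score | cities.name | cities.yr | cities.amt | cities.kind
gina | 8 | 40 | bob | 70 | 8 | red
eve | 4 | 2 | dave | 7 | 4 | gray
eve | 6 | 10 | dave | 4 | 6 | blue
After WHERE (2 rows):
sales.name | sales.amt | sales.score | cities.name | cities.yr | cities.amt | cities.kind
gina | 8 | 40 | bob | 70 | 8 | red
eve | 4 | 2 | dave | 7 | 4 | gray
After SELECT (2 rows):
cities.amt
8
4

== RESULT ==
cities.amt
8
4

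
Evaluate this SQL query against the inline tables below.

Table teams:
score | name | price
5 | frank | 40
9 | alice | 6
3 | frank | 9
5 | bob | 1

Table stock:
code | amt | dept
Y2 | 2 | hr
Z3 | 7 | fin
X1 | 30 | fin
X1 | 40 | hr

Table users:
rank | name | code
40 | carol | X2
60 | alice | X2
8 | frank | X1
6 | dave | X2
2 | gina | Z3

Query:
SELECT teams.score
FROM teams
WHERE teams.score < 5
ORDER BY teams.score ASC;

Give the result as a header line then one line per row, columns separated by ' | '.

== RESULT ==
teams.score
3

Derivation:
After WHERE (1 rows):
teams.score | teams.name | teams.price
3 | frank | 9
After SELECT (1 rows):
teams.score
3
After ORDER BY (1 rows):
teams.score
3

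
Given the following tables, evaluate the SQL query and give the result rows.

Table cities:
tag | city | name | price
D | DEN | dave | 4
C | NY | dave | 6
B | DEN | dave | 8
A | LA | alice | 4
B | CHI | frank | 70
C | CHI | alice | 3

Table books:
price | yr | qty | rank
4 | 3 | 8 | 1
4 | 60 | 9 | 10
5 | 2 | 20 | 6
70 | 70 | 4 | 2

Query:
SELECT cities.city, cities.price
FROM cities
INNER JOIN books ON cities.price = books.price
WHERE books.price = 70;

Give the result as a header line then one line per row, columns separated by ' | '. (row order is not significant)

== RESULT ==
cities.city | cities.price
CHI | 70

Derivation:
After JOIN books (5 rows):
cities.tag | cities.city | cities.name | cities.price | books.price | books.yr | books.qty | books.rank
D | DEN | dave | 4 | 4 | 3 | 8 | 1
D | DEN | dave | 4 | 4 | 60 | 9 | 10
A | LA | alice | 4 | 4 | 3 | 8 | 1
A | LA | alice | 4 | 4 | 60 | 9 | 10
B | CHI | frank | 70 | 70 | 70 | 4 | 2
After WHERE (1 rows):
cities.tag | cities.city | cities.name | cities.price | books.price | books.yr | books.qty | books.rank
B | CHI | frank | 70 | 70 | 70 | 4 | 2
After SELECT (1 rows):
cities.city | cities.price
CHI | 70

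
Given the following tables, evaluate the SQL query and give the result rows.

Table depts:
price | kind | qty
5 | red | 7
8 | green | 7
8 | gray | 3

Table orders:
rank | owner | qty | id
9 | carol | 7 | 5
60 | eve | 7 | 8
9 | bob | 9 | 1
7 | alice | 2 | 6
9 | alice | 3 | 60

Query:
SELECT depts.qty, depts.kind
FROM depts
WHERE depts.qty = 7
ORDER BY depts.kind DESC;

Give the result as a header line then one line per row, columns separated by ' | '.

== RESULT ==
depts.qty | depts.kind
7 | red
7 | green

Derivation:
After WHERE (2 rows):
depts.price | depts.kind | depts.qty
5 | red | 7
8 | green | 7
After SELECT (2 rows):
depts.qty | depts.kind
7 | red
7 | green
After ORDER BY (2 rows):
depts.qty | depts.kind
7 | red
7 | green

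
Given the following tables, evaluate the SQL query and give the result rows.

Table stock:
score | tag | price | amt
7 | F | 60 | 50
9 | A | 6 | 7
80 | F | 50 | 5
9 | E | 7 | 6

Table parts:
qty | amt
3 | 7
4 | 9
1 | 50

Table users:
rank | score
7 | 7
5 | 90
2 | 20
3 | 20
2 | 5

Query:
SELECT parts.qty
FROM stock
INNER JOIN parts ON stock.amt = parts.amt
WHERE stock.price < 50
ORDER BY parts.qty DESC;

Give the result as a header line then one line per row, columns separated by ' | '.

After JOIN parts (2 rows):
stock.score | stock.tag | stock.price | stock.amt | parts.qty | parts.amt
7 | F | 60 | 50 | 1 | 50
9 | A | 6 | 7 | 3 | 7
After WHERE (1 rows):
stock.score | stock.tag | stock.price | stock.amt | parts.qty | parts.amt
9 | A | 6 | 7 | 3 | 7
After SELECT (1 rows):
parts.qty
3
After ORDER BY (1 rows):
parts.qty
3

== RESULT ==
parts.qty
3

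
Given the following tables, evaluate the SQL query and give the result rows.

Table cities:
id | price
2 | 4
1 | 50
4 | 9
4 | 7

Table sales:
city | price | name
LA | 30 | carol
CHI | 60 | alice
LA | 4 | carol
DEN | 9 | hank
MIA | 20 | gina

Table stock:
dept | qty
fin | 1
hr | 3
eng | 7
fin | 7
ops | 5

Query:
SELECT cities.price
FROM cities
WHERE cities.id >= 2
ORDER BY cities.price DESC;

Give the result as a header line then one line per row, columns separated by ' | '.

== RESULT ==
cities.price
9
7
4

Derivation:
After WHERE (3 rows):
cities.id | cities.price
2 | 4
4 | 9
4 | 7
After SELECT (3 rows):
cities.price
4
9
7
After ORDER BY (3 rows):
cities.price
9
7
4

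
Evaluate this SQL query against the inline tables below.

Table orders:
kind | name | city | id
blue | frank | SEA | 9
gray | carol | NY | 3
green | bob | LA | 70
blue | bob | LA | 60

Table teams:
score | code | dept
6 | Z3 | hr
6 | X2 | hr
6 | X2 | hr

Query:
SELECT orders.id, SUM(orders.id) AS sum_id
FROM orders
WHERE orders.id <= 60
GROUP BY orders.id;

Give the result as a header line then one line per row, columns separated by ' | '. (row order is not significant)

After WHERE (3 rows):
orders.kind | orders.name | orders.city | orders.id
blue | frank | SEA | 9
gray | carol | NY | 3
blue | bob | LA | 60
After GROUP BY (3 rows):
orders.id | sum_id
9 | 9
3 | 3
60 | 60

== RESULT ==
orders.id | sum_id
9 | 9
3 | 3
60 | 60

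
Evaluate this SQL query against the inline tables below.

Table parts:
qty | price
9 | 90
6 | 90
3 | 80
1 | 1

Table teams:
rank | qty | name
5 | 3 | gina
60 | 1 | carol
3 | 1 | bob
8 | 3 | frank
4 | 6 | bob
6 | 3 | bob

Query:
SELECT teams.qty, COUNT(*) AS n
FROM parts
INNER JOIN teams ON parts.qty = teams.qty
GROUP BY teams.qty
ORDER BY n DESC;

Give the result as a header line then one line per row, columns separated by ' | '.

== RESULT ==
teams.qty | n
3 | 3
1 | 2
6 | 1

Derivation:
After JOIN teams (6 rows):
parts.qty | parts.price | teams.rank | teams.qty | teams.name
6 | 90 | 4 | 6 | bob
3 | 80 | 5 | 3 | gina
3 | 80 | 8 | 3 | frank
3 | 80 | 6 | 3 | bob
1 | 1 | 60 | 1 | carol
1 | 1 | 3 | 1 | bob
After GROUP BY (3 rows):
teams.qty | n
6 | 1
3 | 3
1 | 2
After ORDER BY (3 rows):
teams.qty | n
3 | 3
1 | 2
6 | 1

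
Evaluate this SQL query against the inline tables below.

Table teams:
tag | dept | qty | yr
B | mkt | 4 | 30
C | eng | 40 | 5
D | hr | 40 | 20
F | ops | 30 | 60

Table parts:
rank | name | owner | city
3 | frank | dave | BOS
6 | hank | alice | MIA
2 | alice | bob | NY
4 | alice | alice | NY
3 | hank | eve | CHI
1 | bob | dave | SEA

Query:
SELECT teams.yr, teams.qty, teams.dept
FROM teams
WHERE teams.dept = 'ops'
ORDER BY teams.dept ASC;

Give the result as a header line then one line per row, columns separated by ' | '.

After WHERE (1 rows):
teams.tag | teams.dept | teams.qty | teams.yr
F | ops | 30 | 60
After SELECT (1 rows):
teams.yr | teams.qty | teams.dept
60 | 30 | ops
After ORDER BY (1 rows):
teams.yr | teams.qty | teams.dept
60 | 30 | ops

== RESULT ==
teams.yr | teams.qty | teams.dept
60 | 30 | ops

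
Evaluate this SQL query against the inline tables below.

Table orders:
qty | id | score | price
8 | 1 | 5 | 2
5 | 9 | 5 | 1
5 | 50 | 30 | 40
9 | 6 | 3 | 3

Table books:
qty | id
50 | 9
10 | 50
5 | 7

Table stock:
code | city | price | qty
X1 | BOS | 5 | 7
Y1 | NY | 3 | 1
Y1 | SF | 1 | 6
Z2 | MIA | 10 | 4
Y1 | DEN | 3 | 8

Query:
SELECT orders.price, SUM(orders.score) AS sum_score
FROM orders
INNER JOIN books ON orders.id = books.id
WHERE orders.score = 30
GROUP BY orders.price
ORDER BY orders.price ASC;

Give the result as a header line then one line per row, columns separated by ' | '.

After JOIN books (2 rows):
orders.qty | orders.id | orders.score | orders.price | books.qty | books.id
5 | 9 | 5 | 1 | 50 | 9
5 | 50 | 30 | 40 | 10 | 50
After WHERE (1 rows):
orders.qty | orders.id | orders.score | orders.price | books.qty | books.id
5 | 50 | 30 | 40 | 10 | 50
After GROUP BY (1 rows):
orders.price | sum_score
40 | 30
After ORDER BY (1 rows):
orders.price | sum_score
40 | 30

== RESULT ==
orders.price | sum_score
40 | 30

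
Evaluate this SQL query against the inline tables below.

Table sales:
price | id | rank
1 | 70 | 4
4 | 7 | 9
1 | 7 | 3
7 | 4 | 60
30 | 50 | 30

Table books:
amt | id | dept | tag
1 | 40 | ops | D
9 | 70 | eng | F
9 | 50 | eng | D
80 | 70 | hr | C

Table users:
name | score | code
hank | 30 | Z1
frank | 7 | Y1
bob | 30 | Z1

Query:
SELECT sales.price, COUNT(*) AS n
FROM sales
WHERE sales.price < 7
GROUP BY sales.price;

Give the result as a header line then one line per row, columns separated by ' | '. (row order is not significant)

== RESULT ==
sales.price | n
1 | 2
4 | 1

Derivation:
After WHERE (3 rows):
sales.price | sales.id | sales.rank
1 | 70 | 4
4 | 7 | 9
1 | 7 | 3
After GROUP BY (2 rows):
sales.price | n
1 | 2
4 | 1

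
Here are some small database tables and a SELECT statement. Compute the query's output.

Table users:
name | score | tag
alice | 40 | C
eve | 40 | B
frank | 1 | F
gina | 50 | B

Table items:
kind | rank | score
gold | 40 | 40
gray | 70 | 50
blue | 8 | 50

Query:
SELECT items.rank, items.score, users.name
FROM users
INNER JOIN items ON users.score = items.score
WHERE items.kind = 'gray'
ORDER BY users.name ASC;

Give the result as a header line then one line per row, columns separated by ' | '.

== RESULT ==
items.rank | items.score | users.name
70 | 50 | gina

Derivation:
After JOIN items (4 rows):
users.name | users.score | users.tag | items.kind | items.rank | items.score
alice | 40 | C | gold | 40 | 40
eve | 40 | B | gold | 40 | 40
gina | 50 | B | gray | 70 | 50
gina | 50 | B | blue | 8 | 50
After WHERE (1 rows):
users.name | users.score | users.tag | items.kind | items.rank | items.score
gina | 50 | B | gray | 70 | 50
After SELECT (1 rows):
items.rank | items.score | users.name
70 | 50 | gina
After ORDER BY (1 rows):
items.rank | items.score | users.name
70 | 50 | gina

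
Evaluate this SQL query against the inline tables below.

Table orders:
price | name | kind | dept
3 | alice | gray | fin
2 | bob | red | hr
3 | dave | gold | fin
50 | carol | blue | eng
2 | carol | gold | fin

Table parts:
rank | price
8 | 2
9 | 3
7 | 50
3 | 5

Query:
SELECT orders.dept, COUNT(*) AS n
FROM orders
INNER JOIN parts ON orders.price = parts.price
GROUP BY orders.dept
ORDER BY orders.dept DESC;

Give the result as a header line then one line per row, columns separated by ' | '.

== RESULT ==
orders.dept | n
hr | 1
fin | 3
eng | 1

Derivation:
After JOIN parts (5 rows):
orders.price | orders.name | orders.kind | orders.dept | parts.rank | parts.price
3 | alice | gray | fin | 9 | 3
2 | bob | red | hr | 8 | 2
3 | dave | gold | fin | 9 | 3
50 | carol | blue | eng | 7 | 50
2 | carol | gold | fin | 8 | 2
After GROUP BY (3 rows):
orders.dept | n
fin | 3
hr | 1
eng | 1
After ORDER BY (3 rows):
orders.dept | n
hr | 1
fin | 3
eng | 1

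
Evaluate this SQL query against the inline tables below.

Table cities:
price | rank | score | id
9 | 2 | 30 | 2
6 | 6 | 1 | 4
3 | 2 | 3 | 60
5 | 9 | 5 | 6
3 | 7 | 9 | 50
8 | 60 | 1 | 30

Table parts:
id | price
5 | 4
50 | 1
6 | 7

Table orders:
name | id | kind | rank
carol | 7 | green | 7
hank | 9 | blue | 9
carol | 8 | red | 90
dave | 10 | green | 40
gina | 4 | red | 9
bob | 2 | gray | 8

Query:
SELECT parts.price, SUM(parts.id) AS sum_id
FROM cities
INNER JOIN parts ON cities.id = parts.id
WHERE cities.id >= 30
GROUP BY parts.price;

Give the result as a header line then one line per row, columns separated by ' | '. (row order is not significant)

== RESULT ==
parts.price | sum_id
1 | 50

Derivation:
After JOIN parts (2 rows):
cities.price | cities.rank | cities.score | cities.id | parts.id | parts.price
5 | 9 | 5 | 6 | 6 | 7
3 | 7 | 9 | 50 | 50 | 1
After WHERE (1 rows):
cities.price | cities.rank | cities.score | cities.id | parts.id | parts.price
3 | 7 | 9 | 50 | 50 | 1
After GROUP BY (1 rows):
parts.price | sum_id
1 | 50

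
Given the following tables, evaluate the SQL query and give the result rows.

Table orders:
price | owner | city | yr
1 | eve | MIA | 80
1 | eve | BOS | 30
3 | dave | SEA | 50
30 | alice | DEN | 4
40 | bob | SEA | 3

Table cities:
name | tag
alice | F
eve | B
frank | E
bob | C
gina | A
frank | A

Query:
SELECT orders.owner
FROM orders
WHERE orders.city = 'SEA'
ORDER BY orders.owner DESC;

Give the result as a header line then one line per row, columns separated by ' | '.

== RESULT ==
orders.owner
dave
bob

Derivation:
After WHERE (2 rows):
orders.price | orders.owner | orders.city | orders.yr
3 | dave | SEA | 50
40 | bob | SEA | 3
After SELECT (2 rows):
orders.owner
dave
bob
After ORDER BY (2 rows):
orders.owner
dave
bob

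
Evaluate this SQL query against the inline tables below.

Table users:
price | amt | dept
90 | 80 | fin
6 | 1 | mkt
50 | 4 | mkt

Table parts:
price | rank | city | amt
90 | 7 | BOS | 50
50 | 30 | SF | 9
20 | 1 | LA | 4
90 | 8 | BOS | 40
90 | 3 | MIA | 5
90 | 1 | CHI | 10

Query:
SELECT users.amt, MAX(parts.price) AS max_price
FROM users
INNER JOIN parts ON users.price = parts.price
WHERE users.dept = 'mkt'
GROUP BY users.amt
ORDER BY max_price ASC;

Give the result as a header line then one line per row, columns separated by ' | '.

== RESULT ==
users.amt | max_price
4 | 50

Derivation:
After JOIN parts (5 rows):
users.price | users.amt | users.dept | parts.price | parts.rank | parts.city | parts.amt
90 | 80 | fin | 90 | 7 | BOS | 50
90 | 80 | fin | 90 | 8 | BOS | 40
90 | 80 | fin | 90 | 3 | MIA | 5
90 | 80 | fin | 90 | 1 | CHI | 10
50 | 4 | mkt | 50 | 30 | SF | 9
After WHERE (1 rows):
users.price | users.amt | users.dept | parts.price | parts.rank | parts.city | parts.amt
50 | 4 | mkt | 50 | 30 | SF | 9
After GROUP BY (1 rows):
users.amt | max_price
4 | 50
After ORDER BY (1 rows):
users.amt | max_price
4 | 50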